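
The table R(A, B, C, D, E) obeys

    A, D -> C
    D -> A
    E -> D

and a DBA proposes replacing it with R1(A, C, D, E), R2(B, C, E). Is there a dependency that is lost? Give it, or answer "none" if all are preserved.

none

A, D → C lies within R1.
D → A lies within R1.
E → D lies within R1.
Every dependency is enforceable on the fragments, so the decomposition is dependency-preserving.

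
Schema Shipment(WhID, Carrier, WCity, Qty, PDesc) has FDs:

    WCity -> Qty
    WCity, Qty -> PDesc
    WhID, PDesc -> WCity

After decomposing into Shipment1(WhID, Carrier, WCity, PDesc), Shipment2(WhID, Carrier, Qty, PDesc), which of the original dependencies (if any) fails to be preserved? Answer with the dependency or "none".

WCity -> Qty

Check WCity → Qty: no single fragment contains all of {WCity, Qty}, and the restricted closure of {WCity} across the fragments never reaches {Qty}.
WCity, Qty → PDesc is preserved.
WhID, PDesc → WCity is preserved.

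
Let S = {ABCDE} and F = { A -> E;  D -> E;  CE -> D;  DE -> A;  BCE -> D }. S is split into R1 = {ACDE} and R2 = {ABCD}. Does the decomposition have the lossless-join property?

Common attributes: R1 ∩ R2 = {ACD}.
Closure of {ACD}: A → E applies, adding E. So (ACD)⁺ = {ACDE}.
This closure contains every attribute of R1, so R1 ∩ R2 → R1. The join is lossless.

Yes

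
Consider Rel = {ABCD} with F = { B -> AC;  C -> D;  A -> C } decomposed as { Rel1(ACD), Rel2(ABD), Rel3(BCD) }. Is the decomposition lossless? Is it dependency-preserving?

Lossless test (chase): Rows 2 and 3 agree on B; apply B→AC and equate their AC entries. Row 2 is now all distinguished symbols — the join is lossless.
Dependency preservation: B → AC is not contained in any single fragment, but the restricted closure of its left-hand side across the fragments still reaches the right-hand side; the remaining FDs each lie inside some fragment. All dependencies are preserved.

lossless and dependency-preserving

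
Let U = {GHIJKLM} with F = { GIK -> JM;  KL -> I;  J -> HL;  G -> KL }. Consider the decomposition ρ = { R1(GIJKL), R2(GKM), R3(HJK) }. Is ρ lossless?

Chase test. Columns are GHIJKLM; row i has aⱼ where attribute j ∈ Ri, else bᵢⱼ.
Initial tableau (one row per fragment):
  row 1: a1 b12 a3 a4 a5 a6 b17
  row 2: a1 b22 b23 b24 a5 b26 a7
  row 3: b31 a2 b33 a4 a5 b36 b37
Rows 1 and 3 agree on J; apply J→HL and equate their HL entries.
Rows 1 and 2 agree on G; apply G→KL and equate their KL entries.
Rows 1 and 2 agree on KL; apply KL→I and equate their I entries.
Rows 1 and 3 agree on KL; apply KL→I and equate their I entries.
Rows 1 and 2 agree on GIK; apply GIK→JM and equate their JM entries.
Rows 1 and 2 agree on J; apply J→HL and equate their HL entries.
Row 1 is now all distinguished symbols — the join is lossless.

Yes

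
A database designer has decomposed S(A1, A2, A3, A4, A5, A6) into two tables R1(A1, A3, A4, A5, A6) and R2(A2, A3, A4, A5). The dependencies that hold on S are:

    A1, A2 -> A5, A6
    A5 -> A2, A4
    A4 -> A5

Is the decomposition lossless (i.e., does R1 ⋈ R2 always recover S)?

Common attributes: R1 ∩ R2 = {A3, A4, A5}.
Closure of {A3, A4, A5}: A5 → A2, A4 applies, adding A2. So (A3, A4, A5)⁺ = {A2, A3, A4, A5}.
This closure contains every attribute of R2, so R1 ∩ R2 → R2. The join is lossless.

Yes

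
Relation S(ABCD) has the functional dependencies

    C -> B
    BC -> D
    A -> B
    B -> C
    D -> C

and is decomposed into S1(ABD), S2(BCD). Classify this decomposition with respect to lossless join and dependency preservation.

lossless and dependency-preserving

Lossless test: (BD)⁺ = {BCD}, which contains all of one fragment — lossless.
Dependency preservation: every FD's attributes lie within a single fragment, so each can be enforced locally — preserved.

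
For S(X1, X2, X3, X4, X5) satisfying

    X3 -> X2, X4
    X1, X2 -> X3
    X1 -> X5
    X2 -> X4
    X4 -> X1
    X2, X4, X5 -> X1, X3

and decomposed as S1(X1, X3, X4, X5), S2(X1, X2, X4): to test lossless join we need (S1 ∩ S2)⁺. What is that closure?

S1 ∩ S2 = {X1, X4}.
X1 → X5 applies, adding X5
Closure: {X1, X4, X5}.

X1, X4, X5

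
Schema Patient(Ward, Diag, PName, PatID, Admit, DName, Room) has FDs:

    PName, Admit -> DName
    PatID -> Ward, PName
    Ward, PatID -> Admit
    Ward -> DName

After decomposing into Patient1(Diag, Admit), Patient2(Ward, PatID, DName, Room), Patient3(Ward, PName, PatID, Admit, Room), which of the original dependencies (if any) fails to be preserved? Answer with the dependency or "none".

PName, Admit -> DName

Check PName, Admit → DName: no single fragment contains all of {PName, Admit, DName}, and the restricted closure of {PName, Admit} across the fragments never reaches {DName}.
PatID → Ward, PName is preserved.
Ward, PatID → Admit is preserved.
Ward → DName is preserved.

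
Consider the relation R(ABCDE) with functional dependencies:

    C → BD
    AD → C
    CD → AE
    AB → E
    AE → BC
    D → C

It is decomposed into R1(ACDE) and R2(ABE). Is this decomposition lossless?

Yes

Common attributes: R1 ∩ R2 = {AE}.
Closure of {AE}: AE → BC applies, adding BC; C → BD applies, adding D. So (AE)⁺ = {ABCDE}.
This closure contains every attribute of R1, so R1 ∩ R2 → R1. The join is lossless.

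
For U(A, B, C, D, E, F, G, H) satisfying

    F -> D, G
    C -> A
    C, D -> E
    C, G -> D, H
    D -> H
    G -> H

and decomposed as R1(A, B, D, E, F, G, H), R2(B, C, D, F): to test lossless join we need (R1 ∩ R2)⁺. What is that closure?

R1 ∩ R2 = {B, D, F}.
F → D, G applies, adding G
D → H applies, adding H
Closure: {B, D, F, G, H}.

B, D, F, G, H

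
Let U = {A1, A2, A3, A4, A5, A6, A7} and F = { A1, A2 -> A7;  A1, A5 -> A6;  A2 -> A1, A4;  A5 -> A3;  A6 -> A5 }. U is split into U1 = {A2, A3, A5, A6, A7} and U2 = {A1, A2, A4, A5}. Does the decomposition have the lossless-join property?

Yes

Common attributes: U1 ∩ U2 = {A2, A5}.
Closure of {A2, A5}: A2 → A1, A4 applies, adding A1, A4; A5 → A3 applies, adding A3; A1, A2 → A7 applies, adding A7; A1, A5 → A6 applies, adding A6. So (A2, A5)⁺ = {A1, A2, A3, A4, A5, A6, A7}.
This closure contains every attribute of U1, so U1 ∩ U2 → U1. The join is lossless.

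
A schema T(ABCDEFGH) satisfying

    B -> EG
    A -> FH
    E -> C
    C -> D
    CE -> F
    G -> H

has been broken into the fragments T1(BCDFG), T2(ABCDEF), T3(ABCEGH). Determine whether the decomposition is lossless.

Yes

Chase test. Columns are ABCDEFGH; row i has aⱼ where attribute j ∈ Ti, else bᵢⱼ.
Initial tableau (one row per fragment):
  row 1: b11 a2 a3 a4 b15 a6 a7 b18
  row 2: a1 a2 a3 a4 a5 a6 b27 b28
  row 3: a1 a2 a3 b34 a5 b36 a7 a8
Rows 1 and 2 agree on B; apply B→EG and equate their EG entries.
Rows 2 and 3 agree on A; apply A→FH and equate their FH entries.
Rows 1 and 3 agree on C; apply C→D and equate their D entries.
Rows 1 and 2 agree on G; apply G→H and equate their H entries.
Row 2 is now all distinguished symbols — the join is lossless.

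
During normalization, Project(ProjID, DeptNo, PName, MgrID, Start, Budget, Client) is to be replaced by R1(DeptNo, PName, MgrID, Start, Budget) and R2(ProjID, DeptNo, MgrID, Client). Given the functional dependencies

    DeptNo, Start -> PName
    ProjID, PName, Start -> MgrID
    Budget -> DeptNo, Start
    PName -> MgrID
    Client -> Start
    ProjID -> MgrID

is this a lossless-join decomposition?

No

Common attributes: R1 ∩ R2 = {DeptNo, MgrID}.
No dependency enlarges {DeptNo, MgrID}, so (DeptNo, MgrID)⁺ = {DeptNo, MgrID}.
The closure contains neither all of R1 = {DeptNo, PName, MgrID, Start, Budget} nor all of R2 = {ProjID, DeptNo, MgrID, Client}, so the common attributes are not a superkey of either fragment. The join is lossy.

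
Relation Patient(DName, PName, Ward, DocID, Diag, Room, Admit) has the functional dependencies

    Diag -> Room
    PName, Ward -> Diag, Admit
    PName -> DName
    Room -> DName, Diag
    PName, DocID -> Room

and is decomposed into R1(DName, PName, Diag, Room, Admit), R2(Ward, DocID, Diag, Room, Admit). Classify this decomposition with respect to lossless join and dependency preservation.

Lossless test: (Diag, Room, Admit)⁺ = {DName, Diag, Room, Admit}, which is a superkey of neither fragment — lossy.
Dependency preservation: the restricted closure of {PName, Ward} across the fragments never reaches {Diag, Admit}, so PName, Ward → Diag, Admit cannot be enforced without a join — not preserved.

lossy and not dependency-preserving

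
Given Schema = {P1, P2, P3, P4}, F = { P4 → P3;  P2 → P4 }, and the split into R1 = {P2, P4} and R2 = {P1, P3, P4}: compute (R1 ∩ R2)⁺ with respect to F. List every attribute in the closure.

R1 ∩ R2 = {P4}.
P4 → P3 applies, adding P3
Closure: {P3, P4}.

P3, P4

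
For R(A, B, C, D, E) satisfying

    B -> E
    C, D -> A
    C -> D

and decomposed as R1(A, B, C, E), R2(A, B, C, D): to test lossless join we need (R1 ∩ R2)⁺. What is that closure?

R1 ∩ R2 = {A, B, C}.
B → E applies, adding E
C → D applies, adding D
Closure: {A, B, C, D, E}.

A, B, C, D, E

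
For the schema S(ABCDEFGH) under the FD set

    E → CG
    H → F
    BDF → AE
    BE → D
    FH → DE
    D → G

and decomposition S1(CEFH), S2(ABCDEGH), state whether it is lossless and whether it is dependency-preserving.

lossless but not dependency-preserving

Lossless test: (CEH)⁺ = {CDEFGH}, which contains all of one fragment — lossless.
Dependency preservation: the restricted closure of {BDF} across the fragments never reaches {AE}, so BDF → AE cannot be enforced without a join — not preserved.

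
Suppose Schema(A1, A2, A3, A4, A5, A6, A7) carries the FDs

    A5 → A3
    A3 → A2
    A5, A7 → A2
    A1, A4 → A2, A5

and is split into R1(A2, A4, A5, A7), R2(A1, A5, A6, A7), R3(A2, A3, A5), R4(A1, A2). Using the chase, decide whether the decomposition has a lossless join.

Chase test. Columns are A1, A2, A3, A4, A5, A6, A7; row i has aⱼ where attribute j ∈ Ri, else bᵢⱼ.
Initial tableau (one row per fragment):
  row 1: b11 a2 b13 a4 a5 b16 a7
  row 2: a1 b22 b23 b24 a5 a6 a7
  row 3: b31 a2 a3 b34 a5 b36 b37
  row 4: a1 a2 b43 b44 b45 b46 b47
Rows 1 and 2 agree on A5; apply A5→A3 and equate their A3 entries.
Rows 1 and 3 agree on A5; apply A5→A3 and equate their A3 entries.
Rows 1 and 2 agree on A3; apply A3→A2 and equate their A2 entries.
No row becomes fully distinguished — the join is lossy.

No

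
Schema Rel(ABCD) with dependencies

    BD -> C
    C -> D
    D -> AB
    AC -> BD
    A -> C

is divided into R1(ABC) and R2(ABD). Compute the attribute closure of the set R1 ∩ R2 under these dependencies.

R1 ∩ R2 = {AB}.
A → C applies, adding C
C → D applies, adding D
Closure: {ABCD}.

ABCD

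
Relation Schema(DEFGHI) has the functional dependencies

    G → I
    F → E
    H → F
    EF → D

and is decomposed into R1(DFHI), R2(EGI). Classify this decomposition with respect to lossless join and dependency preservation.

lossy and not dependency-preserving

Lossless test: (I)⁺ = {I}, which is a superkey of neither fragment — lossy.
Dependency preservation: the restricted closure of {F} across the fragments never reaches {E}, so F → E cannot be enforced without a join — not preserved.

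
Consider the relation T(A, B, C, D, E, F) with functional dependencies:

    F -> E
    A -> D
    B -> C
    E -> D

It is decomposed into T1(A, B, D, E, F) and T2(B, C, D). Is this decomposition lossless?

Yes

Common attributes: T1 ∩ T2 = {B, D}.
Closure of {B, D}: B → C applies, adding C. So (B, D)⁺ = {B, C, D}.
This closure contains every attribute of T2, so T1 ∩ T2 → T2. The join is lossless.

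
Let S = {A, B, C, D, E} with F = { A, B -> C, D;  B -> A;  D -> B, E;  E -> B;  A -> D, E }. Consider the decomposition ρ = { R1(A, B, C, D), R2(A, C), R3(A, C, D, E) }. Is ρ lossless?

Chase test. Columns are A, B, C, D, E; row i has aⱼ where attribute j ∈ Ri, else bᵢⱼ.
Initial tableau (one row per fragment):
  row 1: a1 a2 a3 a4 b15
  row 2: a1 b22 a3 b24 b25
  row 3: a1 b32 a3 a4 a5
Rows 1 and 3 agree on D; apply D→B, E and equate their B, E entries.
Rows 1 and 2 agree on A; apply A→D, E and equate their D, E entries.
Rows 1 and 2 agree on D; apply D→B, E and equate their B, E entries.
Row 1 is now all distinguished symbols — the join is lossless.

Yes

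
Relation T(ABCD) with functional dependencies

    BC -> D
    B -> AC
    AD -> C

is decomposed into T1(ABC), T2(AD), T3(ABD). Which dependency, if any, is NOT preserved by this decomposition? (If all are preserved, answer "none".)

Check AD → C: no single fragment contains all of {ACD}, and the restricted closure of {AD} across the fragments never reaches {C}.
BC → D is preserved.
B → AC is preserved.

AD -> C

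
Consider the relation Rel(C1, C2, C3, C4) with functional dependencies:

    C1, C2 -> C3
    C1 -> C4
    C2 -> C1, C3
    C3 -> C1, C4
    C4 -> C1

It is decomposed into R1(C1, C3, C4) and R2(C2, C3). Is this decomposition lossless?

Yes

Common attributes: R1 ∩ R2 = {C3}.
Closure of {C3}: C3 → C1, C4 applies, adding C1, C4. So (C3)⁺ = {C1, C3, C4}.
This closure contains every attribute of R1, so R1 ∩ R2 → R1. The join is lossless.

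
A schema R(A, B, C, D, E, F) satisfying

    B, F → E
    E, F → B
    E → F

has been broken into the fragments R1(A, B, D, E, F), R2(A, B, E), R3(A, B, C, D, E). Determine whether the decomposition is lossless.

Chase test. Columns are A, B, C, D, E, F; row i has aⱼ where attribute j ∈ Ri, else bᵢⱼ.
Initial tableau (one row per fragment):
  row 1: a1 a2 b13 a4 a5 a6
  row 2: a1 a2 b23 b24 a5 b26
  row 3: a1 a2 a3 a4 a5 b36
Rows 1 and 2 agree on E; apply E→F and equate their F entries.
Rows 1 and 3 agree on E; apply E→F and equate their F entries.
Row 3 is now all distinguished symbols — the join is lossless.

Yes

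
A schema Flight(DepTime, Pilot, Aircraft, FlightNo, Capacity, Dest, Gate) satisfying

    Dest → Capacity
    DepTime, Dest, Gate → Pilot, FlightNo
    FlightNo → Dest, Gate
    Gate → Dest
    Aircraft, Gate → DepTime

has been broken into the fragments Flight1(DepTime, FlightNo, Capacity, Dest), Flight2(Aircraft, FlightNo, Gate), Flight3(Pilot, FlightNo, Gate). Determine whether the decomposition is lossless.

Chase test. Columns are DepTime, Pilot, Aircraft, FlightNo, Capacity, Dest, Gate; row i has aⱼ where attribute j ∈ Flighti, else bᵢⱼ.
Initial tableau (one row per fragment):
  row 1: a1 b12 b13 a4 a5 a6 b17
  row 2: b21 b22 a3 a4 b25 b26 a7
  row 3: b31 a2 b33 a4 b35 b36 a7
Rows 1 and 2 agree on FlightNo; apply FlightNo→Dest, Gate and equate their Dest, Gate entries.
Rows 1 and 3 agree on FlightNo; apply FlightNo→Dest, Gate and equate their Dest, Gate entries.
Rows 1 and 2 agree on Dest; apply Dest→Capacity and equate their Capacity entries.
Rows 1 and 3 agree on Dest; apply Dest→Capacity and equate their Capacity entries.
No row becomes fully distinguished — the join is lossy.

No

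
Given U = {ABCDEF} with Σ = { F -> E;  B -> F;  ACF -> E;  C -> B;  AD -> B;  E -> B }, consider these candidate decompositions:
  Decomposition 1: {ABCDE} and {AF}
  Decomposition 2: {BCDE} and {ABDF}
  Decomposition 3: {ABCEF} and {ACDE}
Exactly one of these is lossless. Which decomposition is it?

Decomposition 3

Decomposition 1: common = {A}, closure = {A} → lossy.
Decomposition 2: common = {BD}, closure = {BDEF} → lossy.
Decomposition 3: common = {ACE}, closure = {ABCEF} → lossless.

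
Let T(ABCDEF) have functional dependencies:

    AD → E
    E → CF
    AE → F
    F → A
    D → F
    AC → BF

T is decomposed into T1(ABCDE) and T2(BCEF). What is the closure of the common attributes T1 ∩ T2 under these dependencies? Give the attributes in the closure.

T1 ∩ T2 = {BCE}.
E → CF applies, adding F
F → A applies, adding A
Closure: {ABCEF}.

ABCEF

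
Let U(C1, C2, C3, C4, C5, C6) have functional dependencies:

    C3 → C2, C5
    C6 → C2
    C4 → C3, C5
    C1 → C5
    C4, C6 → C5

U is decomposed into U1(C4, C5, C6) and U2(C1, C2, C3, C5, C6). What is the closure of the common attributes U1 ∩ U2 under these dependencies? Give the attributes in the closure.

C2, C5, C6

U1 ∩ U2 = {C5, C6}.
C6 → C2 applies, adding C2
Closure: {C2, C5, C6}.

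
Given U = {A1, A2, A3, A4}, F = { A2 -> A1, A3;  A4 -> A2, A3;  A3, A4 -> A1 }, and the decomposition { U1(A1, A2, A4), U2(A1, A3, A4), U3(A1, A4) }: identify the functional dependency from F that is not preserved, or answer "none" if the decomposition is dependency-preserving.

Check A2 → A1, A3: no single fragment contains all of {A1, A2, A3}, and the restricted closure of {A2} across the fragments never reaches {A1, A3}.
A4 → A2, A3 is preserved.
A3, A4 → A1 is preserved.

A2 -> A1, A3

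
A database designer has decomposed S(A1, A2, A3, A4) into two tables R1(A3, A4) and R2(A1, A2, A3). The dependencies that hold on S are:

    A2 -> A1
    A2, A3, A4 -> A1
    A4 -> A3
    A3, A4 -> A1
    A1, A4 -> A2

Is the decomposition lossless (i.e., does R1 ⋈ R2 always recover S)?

Common attributes: R1 ∩ R2 = {A3}.
No dependency enlarges {A3}, so (A3)⁺ = {A3}.
The closure contains neither all of R1 = {A3, A4} nor all of R2 = {A1, A2, A3}, so the common attributes are not a superkey of either fragment. The join is lossy.

No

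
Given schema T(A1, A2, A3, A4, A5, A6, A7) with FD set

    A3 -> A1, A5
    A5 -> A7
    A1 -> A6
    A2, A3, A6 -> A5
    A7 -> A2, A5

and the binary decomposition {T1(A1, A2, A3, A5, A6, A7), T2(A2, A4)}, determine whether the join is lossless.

Common attributes: T1 ∩ T2 = {A2}.
No dependency enlarges {A2}, so (A2)⁺ = {A2}.
The closure contains neither all of T1 = {A1, A2, A3, A5, A6, A7} nor all of T2 = {A2, A4}, so the common attributes are not a superkey of either fragment. The join is lossy.

No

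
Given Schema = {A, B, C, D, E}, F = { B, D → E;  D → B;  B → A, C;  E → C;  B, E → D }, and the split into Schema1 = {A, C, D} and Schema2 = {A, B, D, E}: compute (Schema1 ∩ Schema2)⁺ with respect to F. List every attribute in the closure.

A, B, C, D, E

Schema1 ∩ Schema2 = {A, D}.
D → B applies, adding B
B → A, C applies, adding C
B, D → E applies, adding E
Closure: {A, B, C, D, E}.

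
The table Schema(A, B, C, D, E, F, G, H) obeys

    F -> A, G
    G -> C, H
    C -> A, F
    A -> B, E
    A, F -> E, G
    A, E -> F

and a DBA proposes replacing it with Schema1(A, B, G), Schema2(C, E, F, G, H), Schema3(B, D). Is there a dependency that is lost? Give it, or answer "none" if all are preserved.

none

F → A, G: restricted closure across fragments reaches A, G.
G → C, H lies within Schema2.
C → A, F: restricted closure across fragments reaches A, F.
A → B, E: restricted closure across fragments reaches B, E.
A, F → E, G: restricted closure across fragments reaches E, G.
A, E → F: restricted closure across fragments reaches F.
Every dependency is enforceable on the fragments, so the decomposition is dependency-preserving.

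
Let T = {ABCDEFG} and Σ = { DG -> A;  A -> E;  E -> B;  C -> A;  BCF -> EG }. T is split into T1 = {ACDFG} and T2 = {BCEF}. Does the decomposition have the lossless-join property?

Common attributes: T1 ∩ T2 = {CF}.
Closure of {CF}: C → A applies, adding A; A → E applies, adding E; E → B applies, adding B; BCF → EG applies, adding G. So (CF)⁺ = {ABCEFG}.
This closure contains every attribute of T2, so T1 ∩ T2 → T2. The join is lossless.

Yes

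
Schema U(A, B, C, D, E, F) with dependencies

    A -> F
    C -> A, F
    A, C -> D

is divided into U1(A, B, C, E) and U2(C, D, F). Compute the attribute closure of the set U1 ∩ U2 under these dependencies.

A, C, D, F

U1 ∩ U2 = {C}.
C → A, F applies, adding A, F
A, C → D applies, adding D
Closure: {A, C, D, F}.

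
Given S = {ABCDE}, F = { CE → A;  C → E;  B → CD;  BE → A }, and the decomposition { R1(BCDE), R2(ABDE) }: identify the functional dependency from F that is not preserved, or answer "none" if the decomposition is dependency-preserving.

CE → A

Check CE → A: no single fragment contains all of {ACE}, and the restricted closure of {CE} across the fragments never reaches {A}.
C → E is preserved.
B → CD is preserved.
BE → A is preserved.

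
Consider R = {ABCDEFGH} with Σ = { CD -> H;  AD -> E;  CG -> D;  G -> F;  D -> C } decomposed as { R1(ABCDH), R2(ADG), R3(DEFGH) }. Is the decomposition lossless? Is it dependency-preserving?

lossy and not dependency-preserving

Lossless test (chase): Rows 1 and 2 agree on AD; apply AD→E and equate their E entries. Rows 2 and 3 agree on G; apply G→F and equate their F entries. Rows 1 and 2 agree on D; apply D→C and equate their C entries. Rows 1 and 3 agree on D; apply D→C and equate their C entries. Rows 1 and 2 agree on CD; apply CD→H and equate their H entries. No row becomes fully distinguished — the join is lossy.
Dependency preservation: the restricted closure of {AD} across the fragments never reaches {E}, so AD → E cannot be enforced without a join — not preserved.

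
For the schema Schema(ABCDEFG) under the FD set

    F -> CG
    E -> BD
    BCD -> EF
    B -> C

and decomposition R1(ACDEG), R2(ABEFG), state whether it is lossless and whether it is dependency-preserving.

lossless but not dependency-preserving

Lossless test: (AEG)⁺ = {ABCDEFG}, which contains all of one fragment — lossless.
Dependency preservation: the restricted closure of {F} across the fragments never reaches {CG}, so F → CG cannot be enforced without a join — not preserved.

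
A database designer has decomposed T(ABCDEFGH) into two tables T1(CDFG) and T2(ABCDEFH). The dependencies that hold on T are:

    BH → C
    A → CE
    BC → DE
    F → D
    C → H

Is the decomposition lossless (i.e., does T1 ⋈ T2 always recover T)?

Common attributes: T1 ∩ T2 = {CDF}.
Closure of {CDF}: C → H applies, adding H. So (CDF)⁺ = {CDFH}.
The closure contains neither all of T1 = {CDFG} nor all of T2 = {ABCDEFH}, so the common attributes are not a superkey of either fragment. The join is lossy.

No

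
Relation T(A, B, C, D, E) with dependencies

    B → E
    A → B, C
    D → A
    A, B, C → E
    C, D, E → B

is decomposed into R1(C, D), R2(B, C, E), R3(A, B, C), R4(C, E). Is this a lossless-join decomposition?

Chase test. Columns are A, B, C, D, E; row i has aⱼ where attribute j ∈ Ri, else bᵢⱼ.
Initial tableau (one row per fragment):
  row 1: b11 b12 a3 a4 b15
  row 2: b21 a2 a3 b24 a5
  row 3: a1 a2 a3 b34 b35
  row 4: b41 b42 a3 b44 a5
Rows 2 and 3 agree on B; apply B→E and equate their E entries.
No row becomes fully distinguished — the join is lossy.

No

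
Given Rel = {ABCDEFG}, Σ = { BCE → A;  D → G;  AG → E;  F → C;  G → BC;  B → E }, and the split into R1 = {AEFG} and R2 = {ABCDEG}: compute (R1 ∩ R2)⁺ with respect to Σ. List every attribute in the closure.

R1 ∩ R2 = {AEG}.
G → BC applies, adding BC
Closure: {ABCEG}.

ABCEG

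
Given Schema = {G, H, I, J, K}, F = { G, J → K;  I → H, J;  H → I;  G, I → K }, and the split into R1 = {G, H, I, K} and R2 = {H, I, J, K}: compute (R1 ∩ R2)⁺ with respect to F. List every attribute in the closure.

R1 ∩ R2 = {H, I, K}.
I → H, J applies, adding J
Closure: {H, I, J, K}.

H, I, J, K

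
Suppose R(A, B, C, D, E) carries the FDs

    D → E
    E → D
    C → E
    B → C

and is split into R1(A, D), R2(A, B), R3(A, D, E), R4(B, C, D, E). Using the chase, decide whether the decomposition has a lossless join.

Chase test. Columns are A, B, C, D, E; row i has aⱼ where attribute j ∈ Ri, else bᵢⱼ.
Initial tableau (one row per fragment):
  row 1: a1 b12 b13 a4 b15
  row 2: a1 a2 b23 b24 b25
  row 3: a1 b32 b33 a4 a5
  row 4: b41 a2 a3 a4 a5
Rows 1 and 3 agree on D; apply D→E and equate their E entries.
Rows 2 and 4 agree on B; apply B→C and equate their C entries.
Rows 2 and 4 agree on C; apply C→E and equate their E entries.
Rows 1 and 2 agree on E; apply E→D and equate their D entries.
Row 2 is now all distinguished symbols — the join is lossless.

Yes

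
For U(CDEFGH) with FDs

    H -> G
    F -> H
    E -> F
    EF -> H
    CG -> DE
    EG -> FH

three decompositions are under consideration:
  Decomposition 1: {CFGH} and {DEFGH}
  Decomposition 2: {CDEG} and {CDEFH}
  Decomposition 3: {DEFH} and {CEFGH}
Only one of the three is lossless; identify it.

Decomposition 2

Decomposition 1: common = {FGH}, closure = {FGH} → lossy.
Decomposition 2: common = {CDE}, closure = {CDEFGH} → lossless.
Decomposition 3: common = {EFH}, closure = {EFGH} → lossy.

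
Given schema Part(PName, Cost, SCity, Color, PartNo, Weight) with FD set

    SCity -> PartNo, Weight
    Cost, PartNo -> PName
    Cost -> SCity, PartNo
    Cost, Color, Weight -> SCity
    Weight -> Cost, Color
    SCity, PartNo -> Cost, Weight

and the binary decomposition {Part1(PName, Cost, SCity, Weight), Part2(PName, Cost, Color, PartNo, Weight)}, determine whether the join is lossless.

Yes

Common attributes: Part1 ∩ Part2 = {PName, Cost, Weight}.
Closure of {PName, Cost, Weight}: Cost → SCity, PartNo applies, adding SCity, PartNo; Weight → Cost, Color applies, adding Color. So (PName, Cost, Weight)⁺ = {PName, Cost, SCity, Color, PartNo, Weight}.
This closure contains every attribute of Part1, so Part1 ∩ Part2 → Part1. The join is lossless.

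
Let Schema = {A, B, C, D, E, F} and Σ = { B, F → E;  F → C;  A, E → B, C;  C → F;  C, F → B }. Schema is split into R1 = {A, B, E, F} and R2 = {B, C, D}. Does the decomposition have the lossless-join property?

Common attributes: R1 ∩ R2 = {B}.
No dependency enlarges {B}, so (B)⁺ = {B}.
The closure contains neither all of R1 = {A, B, E, F} nor all of R2 = {B, C, D}, so the common attributes are not a superkey of either fragment. The join is lossy.

No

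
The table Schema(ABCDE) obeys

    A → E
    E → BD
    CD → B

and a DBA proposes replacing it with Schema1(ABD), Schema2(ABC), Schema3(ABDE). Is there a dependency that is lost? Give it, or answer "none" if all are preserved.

CD → B

Check CD → B: no single fragment contains all of {BCD}, and the restricted closure of {CD} across the fragments never reaches {B}.
A → E is preserved.
E → BD is preserved.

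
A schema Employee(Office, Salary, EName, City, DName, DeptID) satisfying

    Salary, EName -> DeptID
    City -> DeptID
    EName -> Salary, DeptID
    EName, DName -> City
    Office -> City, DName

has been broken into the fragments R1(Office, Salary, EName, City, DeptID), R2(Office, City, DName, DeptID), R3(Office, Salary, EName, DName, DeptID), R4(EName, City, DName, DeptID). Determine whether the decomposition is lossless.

Yes

Chase test. Columns are Office, Salary, EName, City, DName, DeptID; row i has aⱼ where attribute j ∈ Ri, else bᵢⱼ.
Initial tableau (one row per fragment):
  row 1: a1 a2 a3 a4 b15 a6
  row 2: a1 b22 b23 a4 a5 a6
  row 3: a1 a2 a3 b34 a5 a6
  row 4: b41 b42 a3 a4 a5 a6
Rows 1 and 4 agree on EName; apply EName→Salary, DeptID and equate their Salary, DeptID entries.
Rows 3 and 4 agree on EName, DName; apply EName, DName→City and equate their City entries.
Rows 1 and 2 agree on Office; apply Office→City, DName and equate their City, DName entries.
Row 1 is now all distinguished symbols — the join is lossless.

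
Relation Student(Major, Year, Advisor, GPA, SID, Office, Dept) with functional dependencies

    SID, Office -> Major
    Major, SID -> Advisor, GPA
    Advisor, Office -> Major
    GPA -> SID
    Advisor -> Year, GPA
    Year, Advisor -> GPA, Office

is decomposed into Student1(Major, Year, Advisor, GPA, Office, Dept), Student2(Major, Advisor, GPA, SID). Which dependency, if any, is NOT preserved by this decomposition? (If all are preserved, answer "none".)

SID, Office -> Major

Check SID, Office → Major: no single fragment contains all of {Major, SID, Office}, and the restricted closure of {SID, Office} across the fragments never reaches {Major}.
Major, SID → Advisor, GPA is preserved.
Advisor, Office → Major is preserved.
GPA → SID is preserved.
Advisor → Year, GPA is preserved.
Year, Advisor → GPA, Office is preserved.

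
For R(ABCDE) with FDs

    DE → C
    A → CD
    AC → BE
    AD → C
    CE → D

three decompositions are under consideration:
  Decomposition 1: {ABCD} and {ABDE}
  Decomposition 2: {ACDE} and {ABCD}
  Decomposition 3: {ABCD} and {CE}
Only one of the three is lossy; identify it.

Decomposition 1: common = {ABD}, closure = {ABCDE} → lossless.
Decomposition 2: common = {ACD}, closure = {ABCDE} → lossless.
Decomposition 3: common = {C}, closure = {C} → lossy.

Decomposition 3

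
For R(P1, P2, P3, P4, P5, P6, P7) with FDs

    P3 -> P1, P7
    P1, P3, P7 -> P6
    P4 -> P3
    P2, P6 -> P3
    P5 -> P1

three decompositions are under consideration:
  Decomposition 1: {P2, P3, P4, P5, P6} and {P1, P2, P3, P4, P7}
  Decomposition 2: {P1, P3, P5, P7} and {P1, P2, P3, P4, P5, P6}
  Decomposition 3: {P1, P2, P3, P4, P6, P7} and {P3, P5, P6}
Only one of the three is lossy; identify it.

Decomposition 1: common = {P2, P3, P4}, closure = {P1, P2, P3, P4, P6, P7} → lossless.
Decomposition 2: common = {P1, P3, P5}, closure = {P1, P3, P5, P6, P7} → lossless.
Decomposition 3: common = {P3, P6}, closure = {P1, P3, P6, P7} → lossy.

Decomposition 3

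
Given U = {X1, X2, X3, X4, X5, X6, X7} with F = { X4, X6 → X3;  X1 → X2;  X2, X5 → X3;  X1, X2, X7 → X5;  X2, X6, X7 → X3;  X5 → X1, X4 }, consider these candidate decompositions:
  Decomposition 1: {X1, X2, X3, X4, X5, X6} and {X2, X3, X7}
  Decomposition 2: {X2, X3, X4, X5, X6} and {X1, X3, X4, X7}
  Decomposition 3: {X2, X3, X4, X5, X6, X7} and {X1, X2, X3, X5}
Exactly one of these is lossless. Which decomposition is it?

Decomposition 3

Decomposition 1: common = {X2, X3}, closure = {X2, X3} → lossy.
Decomposition 2: common = {X3, X4}, closure = {X3, X4} → lossy.
Decomposition 3: common = {X2, X3, X5}, closure = {X1, X2, X3, X4, X5} → lossless.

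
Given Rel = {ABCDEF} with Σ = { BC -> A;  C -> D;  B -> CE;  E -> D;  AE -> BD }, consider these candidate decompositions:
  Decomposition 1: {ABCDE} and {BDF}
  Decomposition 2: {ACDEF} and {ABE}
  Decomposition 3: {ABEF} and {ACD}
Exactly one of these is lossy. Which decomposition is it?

Decomposition 3

Decomposition 1: common = {BD}, closure = {ABCDE} → lossless.
Decomposition 2: common = {AE}, closure = {ABCDE} → lossless.
Decomposition 3: common = {A}, closure = {A} → lossy.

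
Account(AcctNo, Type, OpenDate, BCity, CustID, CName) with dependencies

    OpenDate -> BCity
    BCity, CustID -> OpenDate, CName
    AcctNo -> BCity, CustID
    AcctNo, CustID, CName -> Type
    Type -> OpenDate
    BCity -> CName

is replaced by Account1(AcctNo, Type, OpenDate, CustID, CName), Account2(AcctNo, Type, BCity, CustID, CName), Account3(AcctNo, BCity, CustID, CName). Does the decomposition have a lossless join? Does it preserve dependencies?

lossless but not dependency-preserving

Lossless test (chase): Rows 2 and 3 agree on BCity, CustID; apply BCity, CustID→OpenDate, CName and equate their OpenDate, CName entries. Rows 1 and 2 agree on AcctNo; apply AcctNo→BCity, CustID and equate their BCity, CustID entries. Rows 1 and 3 agree on AcctNo, CustID, CName; apply AcctNo, CustID, CName→Type and equate their Type entries. Rows 1 and 2 agree on Type; apply Type→OpenDate and equate their OpenDate entries. Row 1 is now all distinguished symbols — the join is lossless.
Dependency preservation: the restricted closure of {OpenDate} across the fragments never reaches {BCity}, so OpenDate → BCity cannot be enforced without a join — not preserved.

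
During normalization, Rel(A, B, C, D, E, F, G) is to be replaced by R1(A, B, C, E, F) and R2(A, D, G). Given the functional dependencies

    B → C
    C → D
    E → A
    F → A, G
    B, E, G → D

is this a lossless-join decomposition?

Common attributes: R1 ∩ R2 = {A}.
No dependency enlarges {A}, so (A)⁺ = {A}.
The closure contains neither all of R1 = {A, B, C, E, F} nor all of R2 = {A, D, G}, so the common attributes are not a superkey of either fragment. The join is lossy.

No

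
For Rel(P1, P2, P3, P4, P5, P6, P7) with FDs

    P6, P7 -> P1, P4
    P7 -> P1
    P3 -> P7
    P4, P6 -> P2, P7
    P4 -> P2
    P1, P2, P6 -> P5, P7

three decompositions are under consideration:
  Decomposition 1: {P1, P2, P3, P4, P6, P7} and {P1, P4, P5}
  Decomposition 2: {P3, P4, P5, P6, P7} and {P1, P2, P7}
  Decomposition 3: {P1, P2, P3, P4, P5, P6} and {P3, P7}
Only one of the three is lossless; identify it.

Decomposition 1: common = {P1, P4}, closure = {P1, P2, P4} → lossy.
Decomposition 2: common = {P7}, closure = {P1, P7} → lossy.
Decomposition 3: common = {P3}, closure = {P1, P3, P7} → lossless.

Decomposition 3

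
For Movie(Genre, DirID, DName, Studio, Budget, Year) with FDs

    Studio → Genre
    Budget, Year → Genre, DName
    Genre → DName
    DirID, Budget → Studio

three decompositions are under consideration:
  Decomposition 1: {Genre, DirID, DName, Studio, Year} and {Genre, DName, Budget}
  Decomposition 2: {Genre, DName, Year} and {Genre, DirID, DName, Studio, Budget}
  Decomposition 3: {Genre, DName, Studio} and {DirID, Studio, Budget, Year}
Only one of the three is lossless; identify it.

Decomposition 3

Decomposition 1: common = {Genre, DName}, closure = {Genre, DName} → lossy.
Decomposition 2: common = {Genre, DName}, closure = {Genre, DName} → lossy.
Decomposition 3: common = {Studio}, closure = {Genre, DName, Studio} → lossless.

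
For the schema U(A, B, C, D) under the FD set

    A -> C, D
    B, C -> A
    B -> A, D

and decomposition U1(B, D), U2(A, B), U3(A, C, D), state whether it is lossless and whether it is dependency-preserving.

lossless and dependency-preserving

Lossless test (chase): Rows 2 and 3 agree on A; apply A→C, D and equate their C, D entries. Rows 1 and 2 agree on B; apply B→A, D and equate their A, D entries. Rows 1 and 2 agree on A; apply A→C, D and equate their C, D entries. Row 1 is now all distinguished symbols — the join is lossless.
Dependency preservation: B, C → A; B → A, D are not contained in any single fragment, but the restricted closure of each left-hand side across the fragments still reaches the right-hand side; the remaining FDs each lie inside some fragment. All dependencies are preserved.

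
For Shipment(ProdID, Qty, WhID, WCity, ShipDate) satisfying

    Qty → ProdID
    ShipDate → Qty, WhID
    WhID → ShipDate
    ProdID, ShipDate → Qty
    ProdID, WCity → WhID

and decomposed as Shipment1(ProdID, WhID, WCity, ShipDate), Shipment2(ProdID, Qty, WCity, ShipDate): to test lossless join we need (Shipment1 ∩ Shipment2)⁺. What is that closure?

Shipment1 ∩ Shipment2 = {ProdID, WCity, ShipDate}.
ShipDate → Qty, WhID applies, adding Qty, WhID
Closure: {ProdID, Qty, WhID, WCity, ShipDate}.

ProdID, Qty, WhID, WCity, ShipDate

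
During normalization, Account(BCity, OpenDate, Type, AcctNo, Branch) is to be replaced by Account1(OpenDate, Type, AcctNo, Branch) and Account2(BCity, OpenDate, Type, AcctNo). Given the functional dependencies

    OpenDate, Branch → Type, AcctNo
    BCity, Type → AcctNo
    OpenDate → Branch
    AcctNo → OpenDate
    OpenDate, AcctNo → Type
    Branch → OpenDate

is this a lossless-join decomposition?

Yes

Common attributes: Account1 ∩ Account2 = {OpenDate, Type, AcctNo}.
Closure of {OpenDate, Type, AcctNo}: OpenDate → Branch applies, adding Branch. So (OpenDate, Type, AcctNo)⁺ = {OpenDate, Type, AcctNo, Branch}.
This closure contains every attribute of Account1, so Account1 ∩ Account2 → Account1. The join is lossless.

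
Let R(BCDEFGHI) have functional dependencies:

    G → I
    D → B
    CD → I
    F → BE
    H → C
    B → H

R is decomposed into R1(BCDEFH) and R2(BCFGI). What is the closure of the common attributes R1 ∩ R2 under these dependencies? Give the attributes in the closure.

BCEFH

R1 ∩ R2 = {BCF}.
F → BE applies, adding E
B → H applies, adding H
Closure: {BCEFH}.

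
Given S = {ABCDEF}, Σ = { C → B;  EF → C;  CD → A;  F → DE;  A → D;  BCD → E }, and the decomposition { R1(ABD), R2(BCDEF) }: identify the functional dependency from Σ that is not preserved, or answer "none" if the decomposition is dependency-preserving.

Check CD → A: no single fragment contains all of {ACD}, and the restricted closure of {CD} across the fragments never reaches {A}.
C → B is preserved.
EF → C is preserved.
F → DE is preserved.
A → D is preserved.
BCD → E is preserved.

CD → A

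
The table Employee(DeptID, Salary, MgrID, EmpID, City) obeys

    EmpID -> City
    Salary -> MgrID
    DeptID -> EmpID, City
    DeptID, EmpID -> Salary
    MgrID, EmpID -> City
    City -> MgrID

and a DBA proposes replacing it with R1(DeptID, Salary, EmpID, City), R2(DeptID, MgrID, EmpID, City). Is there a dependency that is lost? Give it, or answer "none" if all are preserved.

Salary -> MgrID

Check Salary → MgrID: no single fragment contains all of {Salary, MgrID}, and the restricted closure of {Salary} across the fragments never reaches {MgrID}.
EmpID → City is preserved.
DeptID → EmpID, City is preserved.
DeptID, EmpID → Salary is preserved.
MgrID, EmpID → City is preserved.
City → MgrID is preserved.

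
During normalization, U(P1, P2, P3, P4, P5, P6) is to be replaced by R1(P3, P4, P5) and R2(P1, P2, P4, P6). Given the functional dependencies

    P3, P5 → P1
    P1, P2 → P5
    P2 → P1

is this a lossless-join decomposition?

No

Common attributes: R1 ∩ R2 = {P4}.
No dependency enlarges {P4}, so (P4)⁺ = {P4}.
The closure contains neither all of R1 = {P3, P4, P5} nor all of R2 = {P1, P2, P4, P6}, so the common attributes are not a superkey of either fragment. The join is lossy.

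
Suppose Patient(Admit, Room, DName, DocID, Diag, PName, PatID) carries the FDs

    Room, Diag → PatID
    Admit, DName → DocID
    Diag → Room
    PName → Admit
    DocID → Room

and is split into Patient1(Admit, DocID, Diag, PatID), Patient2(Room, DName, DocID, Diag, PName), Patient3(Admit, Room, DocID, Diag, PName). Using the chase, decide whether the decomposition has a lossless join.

Chase test. Columns are Admit, Room, DName, DocID, Diag, PName, PatID; row i has aⱼ where attribute j ∈ Patienti, else bᵢⱼ.
Initial tableau (one row per fragment):
  row 1: a1 b12 b13 a4 a5 b16 a7
  row 2: b21 a2 a3 a4 a5 a6 b27
  row 3: a1 a2 b33 a4 a5 a6 b37
Rows 2 and 3 agree on Room, Diag; apply Room, Diag→PatID and equate their PatID entries.
Rows 1 and 2 agree on Diag; apply Diag→Room and equate their Room entries.
Rows 2 and 3 agree on PName; apply PName→Admit and equate their Admit entries.
Rows 1 and 2 agree on Room, Diag; apply Room, Diag→PatID and equate their PatID entries.
Row 2 is now all distinguished symbols — the join is lossless.

Yes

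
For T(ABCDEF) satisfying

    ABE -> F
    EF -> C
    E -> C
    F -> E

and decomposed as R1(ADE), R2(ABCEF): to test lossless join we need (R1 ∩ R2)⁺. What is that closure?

ACE

R1 ∩ R2 = {AE}.
E → C applies, adding C
Closure: {ACE}.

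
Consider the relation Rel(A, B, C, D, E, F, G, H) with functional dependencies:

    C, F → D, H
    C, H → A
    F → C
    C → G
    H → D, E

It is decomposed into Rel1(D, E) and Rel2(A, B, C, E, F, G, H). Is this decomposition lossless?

No

Common attributes: Rel1 ∩ Rel2 = {E}.
No dependency enlarges {E}, so (E)⁺ = {E}.
The closure contains neither all of Rel1 = {D, E} nor all of Rel2 = {A, B, C, E, F, G, H}, so the common attributes are not a superkey of either fragment. The join is lossy.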